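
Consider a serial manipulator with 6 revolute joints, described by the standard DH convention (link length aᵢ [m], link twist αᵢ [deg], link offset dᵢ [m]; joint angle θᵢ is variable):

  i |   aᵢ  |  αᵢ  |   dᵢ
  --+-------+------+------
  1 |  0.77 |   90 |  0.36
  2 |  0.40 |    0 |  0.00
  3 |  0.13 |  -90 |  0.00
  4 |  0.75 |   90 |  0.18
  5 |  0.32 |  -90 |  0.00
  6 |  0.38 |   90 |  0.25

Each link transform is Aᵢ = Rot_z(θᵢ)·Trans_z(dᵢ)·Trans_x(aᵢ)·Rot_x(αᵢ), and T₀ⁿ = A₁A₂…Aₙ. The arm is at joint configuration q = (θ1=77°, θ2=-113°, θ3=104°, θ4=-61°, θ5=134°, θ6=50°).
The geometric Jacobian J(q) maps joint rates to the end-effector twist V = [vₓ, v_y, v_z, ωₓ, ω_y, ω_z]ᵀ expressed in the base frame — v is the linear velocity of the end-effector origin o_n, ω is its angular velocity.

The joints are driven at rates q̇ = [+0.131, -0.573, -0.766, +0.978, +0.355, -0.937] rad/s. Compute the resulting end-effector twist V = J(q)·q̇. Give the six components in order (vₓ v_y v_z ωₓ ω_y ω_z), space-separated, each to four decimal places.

-0.6119 0.0620 -0.5767 -0.5016 0.3938 1.7373

o_n = [0.2716, 1.1108, 0.3253]
J₁: ẑ×o_n = [-1.1108, 0.2716, 0.0000], ω = ẑ
J2: z=[0.9744, -0.2250, 0.0000] o=[0.1732, 0.7503, 0.3600] → [0.0078, 0.0338, 0.3734, 0.9744, -0.2250, 0.0000]
J3: z=[0.9744, -0.2250, 0.0000] o=[0.1381, 0.5980, -0.0082] → [-0.0750, -0.3249, 0.5297, 0.9744, -0.2250, 0.0000]
J4: z=[0.0352, 0.1524, 0.9877] o=[0.1669, 0.7231, -0.0285] → [-0.3290, 0.0909, -0.0023, 0.0352, 0.1524, 0.9877]
J5: z=[0.2781, -0.9508, 0.1368] o=[0.8932, 0.9529, 0.0924] → [-0.2430, -0.1498, -0.5472, 0.2781, -0.9508, 0.1368]
J6: z=[-0.7150, -0.3000, -0.6316] o=[0.6879, 0.9280, 0.3366] → [0.1188, 0.2549, -0.2556, -0.7150, -0.3000, -0.6316]
V = J·q̇ = [-0.6119, 0.0620, -0.5767, -0.5016, 0.3938, 1.7373]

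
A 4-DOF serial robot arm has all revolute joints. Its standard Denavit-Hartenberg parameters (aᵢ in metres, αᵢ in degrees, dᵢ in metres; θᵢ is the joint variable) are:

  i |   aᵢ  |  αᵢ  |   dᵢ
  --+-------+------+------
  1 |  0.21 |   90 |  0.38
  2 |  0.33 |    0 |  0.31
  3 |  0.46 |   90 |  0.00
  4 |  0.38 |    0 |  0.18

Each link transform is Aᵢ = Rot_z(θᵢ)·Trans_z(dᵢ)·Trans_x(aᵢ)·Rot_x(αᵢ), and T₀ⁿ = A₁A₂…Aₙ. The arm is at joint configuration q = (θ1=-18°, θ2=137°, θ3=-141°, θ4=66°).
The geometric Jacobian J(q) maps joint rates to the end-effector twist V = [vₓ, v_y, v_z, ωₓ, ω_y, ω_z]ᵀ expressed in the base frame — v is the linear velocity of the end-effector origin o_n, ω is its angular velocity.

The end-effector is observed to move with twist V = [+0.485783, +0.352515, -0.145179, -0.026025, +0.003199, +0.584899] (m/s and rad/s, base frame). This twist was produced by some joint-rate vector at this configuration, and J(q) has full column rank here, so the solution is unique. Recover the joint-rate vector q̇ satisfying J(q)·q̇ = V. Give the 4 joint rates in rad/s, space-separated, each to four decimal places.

o_n = [0.3382, -0.8009, 0.3826]
J₁: ẑ×o_n = [0.8009, 0.3382, -0.0000], ω = ẑ
J2: z=[-0.3090, -0.9511, 0.0000] o=[0.1997, -0.0649, 0.3800] → [-0.0025, 0.0008, 0.3592, -0.3090, -0.9511, 0.0000]
J3: z=[-0.3090, -0.9511, 0.0000] o=[-0.1256, -0.2851, 0.6051] → [0.2115, -0.0687, 0.6005, -0.3090, -0.9511, 0.0000]
J4: z=[-0.0663, 0.0216, -0.9976] o=[0.3108, -0.4269, 0.5730] → [-0.3771, -0.0400, 0.0242, -0.0663, 0.0216, -0.9976]
q̇ = J⁺·V = [0.9530, 0.6510, -0.6460, 0.3690]

0.9530 0.6510 -0.6460 0.3690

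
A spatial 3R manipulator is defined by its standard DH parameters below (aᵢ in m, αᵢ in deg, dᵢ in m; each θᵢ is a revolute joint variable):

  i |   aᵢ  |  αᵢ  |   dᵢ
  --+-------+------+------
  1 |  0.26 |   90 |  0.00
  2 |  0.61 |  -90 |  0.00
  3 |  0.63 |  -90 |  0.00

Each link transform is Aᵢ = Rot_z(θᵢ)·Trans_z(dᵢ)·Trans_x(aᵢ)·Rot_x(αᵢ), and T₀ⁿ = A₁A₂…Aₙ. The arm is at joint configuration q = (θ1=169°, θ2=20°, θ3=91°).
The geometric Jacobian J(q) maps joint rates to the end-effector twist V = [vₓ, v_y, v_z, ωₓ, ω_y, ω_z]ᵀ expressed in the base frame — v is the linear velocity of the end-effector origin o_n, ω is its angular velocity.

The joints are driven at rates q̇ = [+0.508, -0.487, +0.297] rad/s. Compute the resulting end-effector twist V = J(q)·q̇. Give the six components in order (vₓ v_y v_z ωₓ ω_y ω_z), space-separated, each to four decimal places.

0.3096 -0.4827 -0.3381 0.0068 -0.4974 0.7871

o_n = [-0.9280, -0.4613, 0.2049]
J₁: ẑ×o_n = [0.4613, -0.9280, 0.0000], ω = ẑ
J2: z=[0.1908, 0.9816, 0.0000] o=[-0.2552, 0.0496, 0.0000] → [0.2011, -0.0391, 0.5629, 0.1908, 0.9816, 0.0000]
J3: z=[0.3357, -0.0653, 0.9397] o=[-0.8179, 0.1590, 0.2086] → [0.5831, -0.1021, -0.2154, 0.3357, -0.0653, 0.9397]
V = J·q̇ = [0.3096, -0.4827, -0.3381, 0.0068, -0.4974, 0.7871]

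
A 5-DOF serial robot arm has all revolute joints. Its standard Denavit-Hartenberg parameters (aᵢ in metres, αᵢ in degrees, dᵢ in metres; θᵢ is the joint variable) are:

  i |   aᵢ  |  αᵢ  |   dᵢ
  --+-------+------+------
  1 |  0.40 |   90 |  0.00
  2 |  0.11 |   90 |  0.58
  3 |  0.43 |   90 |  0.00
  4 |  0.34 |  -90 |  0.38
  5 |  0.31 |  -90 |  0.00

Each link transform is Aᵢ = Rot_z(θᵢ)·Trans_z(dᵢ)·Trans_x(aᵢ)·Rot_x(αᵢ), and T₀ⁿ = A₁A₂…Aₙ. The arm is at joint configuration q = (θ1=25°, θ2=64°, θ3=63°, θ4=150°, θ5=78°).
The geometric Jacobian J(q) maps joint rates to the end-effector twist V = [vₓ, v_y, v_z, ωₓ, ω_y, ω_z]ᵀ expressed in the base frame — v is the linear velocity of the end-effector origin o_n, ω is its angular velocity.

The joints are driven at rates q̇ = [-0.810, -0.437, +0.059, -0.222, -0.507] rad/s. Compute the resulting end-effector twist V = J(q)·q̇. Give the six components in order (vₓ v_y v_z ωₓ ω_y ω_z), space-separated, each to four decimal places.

o_n = [0.8729, -0.2728, 0.1042]
J₁: ẑ×o_n = [0.2728, 0.8729, -0.0000], ω = ẑ
J2: z=[0.4226, -0.9063, 0.0000] o=[0.3625, 0.1690, 0.0000] → [-0.0945, -0.0441, 0.2758, 0.4226, -0.9063, 0.0000]
J3: z=[0.8146, 0.3798, -0.4384] o=[0.6513, -0.3362, 0.0989] → [0.0298, -0.1015, -0.0325, 0.8146, 0.3798, -0.4384]
J4: z=[0.1621, 0.5765, 0.8008] o=[0.8908, -0.6473, 0.2743] → [-0.3979, 0.0132, 0.0710, 0.1621, 0.5765, 0.8008]
J5: z=[-0.9839, 0.0328, 0.1756] o=[0.9269, -0.1506, 0.3840] → [0.0123, -0.2847, 0.1220, -0.9839, 0.0328, 0.1756]
V = J·q̇ = [-0.0958, -0.5524, -0.2001, 0.3262, 0.2739, -1.1027]

-0.0958 -0.5524 -0.2001 0.3262 0.2739 -1.1027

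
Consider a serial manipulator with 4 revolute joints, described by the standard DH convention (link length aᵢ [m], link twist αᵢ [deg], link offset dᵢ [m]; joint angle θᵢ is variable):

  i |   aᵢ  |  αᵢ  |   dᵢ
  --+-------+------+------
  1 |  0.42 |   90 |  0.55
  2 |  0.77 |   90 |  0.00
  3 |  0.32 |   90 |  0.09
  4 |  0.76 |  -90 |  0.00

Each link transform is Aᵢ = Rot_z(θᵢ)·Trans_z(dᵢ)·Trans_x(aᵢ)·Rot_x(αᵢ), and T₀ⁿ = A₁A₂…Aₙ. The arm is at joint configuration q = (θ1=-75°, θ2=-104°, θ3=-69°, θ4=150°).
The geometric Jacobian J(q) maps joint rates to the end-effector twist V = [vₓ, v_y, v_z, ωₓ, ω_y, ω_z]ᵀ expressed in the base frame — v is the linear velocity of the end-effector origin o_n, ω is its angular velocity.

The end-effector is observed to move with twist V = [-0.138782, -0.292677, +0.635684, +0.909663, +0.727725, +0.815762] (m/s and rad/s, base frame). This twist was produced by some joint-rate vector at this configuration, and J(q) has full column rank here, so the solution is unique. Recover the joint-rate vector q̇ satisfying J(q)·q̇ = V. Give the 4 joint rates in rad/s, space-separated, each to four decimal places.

o_n = [-0.3549, 0.1047, 0.0342]
J₁: ẑ×o_n = [-0.1047, -0.3549, 0.0000], ω = ẑ
J2: z=[-0.9659, -0.2588, 0.0000] o=[0.1087, -0.4057, 0.5500] → [0.1335, -0.4983, -0.6130, -0.9659, -0.2588, 0.0000]
J3: z=[-0.2511, 0.9372, 0.2419] o=[0.0605, -0.2258, -0.1971] → [0.1368, -0.0424, 0.3063, -0.2511, 0.9372, 0.2419]
J4: z=[0.4046, -0.1254, 0.9058] o=[0.3193, -0.0373, -0.2866] → [-0.1689, -0.7405, -0.0271, 0.4046, -0.1254, 0.9058]
q̇ = J⁺·V = [-0.2110, -0.7280, 0.7020, 0.9460]

-0.2110 -0.7280 0.7020 0.9460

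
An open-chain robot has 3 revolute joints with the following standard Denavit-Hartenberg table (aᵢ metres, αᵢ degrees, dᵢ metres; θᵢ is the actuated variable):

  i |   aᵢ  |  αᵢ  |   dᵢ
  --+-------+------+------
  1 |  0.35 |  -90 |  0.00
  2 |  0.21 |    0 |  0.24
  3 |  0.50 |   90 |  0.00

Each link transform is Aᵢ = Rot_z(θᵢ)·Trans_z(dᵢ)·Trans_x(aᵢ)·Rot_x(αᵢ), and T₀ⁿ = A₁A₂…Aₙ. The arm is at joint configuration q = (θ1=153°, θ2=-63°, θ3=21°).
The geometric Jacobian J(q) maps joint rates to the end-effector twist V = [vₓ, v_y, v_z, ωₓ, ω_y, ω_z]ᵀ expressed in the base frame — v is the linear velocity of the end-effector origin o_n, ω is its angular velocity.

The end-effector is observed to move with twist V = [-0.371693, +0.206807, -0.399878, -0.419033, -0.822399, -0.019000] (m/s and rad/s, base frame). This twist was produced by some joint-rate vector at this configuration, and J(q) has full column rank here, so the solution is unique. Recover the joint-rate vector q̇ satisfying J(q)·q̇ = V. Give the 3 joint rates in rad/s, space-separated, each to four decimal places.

o_n = [-0.8368, 0.1570, 0.5217]
J₁: ẑ×o_n = [-0.1570, -0.8368, 0.0000], ω = ẑ
J2: z=[-0.4540, -0.8910, 0.0000] o=[-0.3119, 0.1589, 0.0000] → [-0.4648, 0.2368, -0.4669, -0.4540, -0.8910, 0.0000]
J3: z=[-0.4540, -0.8910, 0.0000] o=[-0.5058, -0.0117, 0.1871] → [-0.2981, 0.1519, -0.3716, -0.4540, -0.8910, 0.0000]
q̇ = J⁺·V = [-0.0190, 0.5970, 0.3260]

-0.0190 0.5970 0.3260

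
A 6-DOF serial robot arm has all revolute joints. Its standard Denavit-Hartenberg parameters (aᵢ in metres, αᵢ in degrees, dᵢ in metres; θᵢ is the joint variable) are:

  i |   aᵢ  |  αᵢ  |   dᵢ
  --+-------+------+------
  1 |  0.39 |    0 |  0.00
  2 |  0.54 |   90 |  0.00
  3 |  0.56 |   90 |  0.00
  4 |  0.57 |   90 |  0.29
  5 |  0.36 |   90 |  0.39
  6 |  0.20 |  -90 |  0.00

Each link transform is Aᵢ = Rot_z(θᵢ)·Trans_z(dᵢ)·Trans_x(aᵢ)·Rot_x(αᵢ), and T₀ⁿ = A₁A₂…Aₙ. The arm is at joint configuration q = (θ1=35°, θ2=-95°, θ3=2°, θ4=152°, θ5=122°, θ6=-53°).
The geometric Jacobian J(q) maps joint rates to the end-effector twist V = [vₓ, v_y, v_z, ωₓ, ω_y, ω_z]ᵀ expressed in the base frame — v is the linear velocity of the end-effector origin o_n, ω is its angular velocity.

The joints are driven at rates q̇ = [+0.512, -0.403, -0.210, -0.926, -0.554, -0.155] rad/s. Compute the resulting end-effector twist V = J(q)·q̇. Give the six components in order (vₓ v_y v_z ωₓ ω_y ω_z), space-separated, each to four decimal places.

o_n = [0.4920, -0.7779, -0.6833]
J₁: ẑ×o_n = [0.7779, 0.4920, -0.0000], ω = ẑ
J2: z=[0.0000, 0.0000, 1.0000] o=[0.3195, 0.2237, 0.0000] → [1.0016, 0.1725, -0.0000, 0.0000, 0.0000, 1.0000]
J3: z=[-0.8660, -0.5000, 0.0000] o=[0.5895, -0.2440, 0.0000] → [0.3417, -0.5918, 0.4137, -0.8660, -0.5000, 0.0000]
J4: z=[0.0174, -0.0302, -0.9994] o=[0.8693, -0.7286, 0.0195] → [-0.0280, 0.3894, -0.0123, 0.0174, -0.0302, -0.9994]
J5: z=[-0.5301, -0.8478, 0.0164] o=[0.3911, -0.4356, -0.2878] → [0.3409, -0.2080, 0.2670, -0.5301, -0.8478, 0.0164]
J6: z=[-0.7097, 0.4330, -0.5557] o=[0.3515, -0.8765, -0.5807] → [0.0103, -0.1510, -0.1308, -0.7097, 0.4330, -0.5557]
V = J·q̇ = [-0.2416, 0.0847, -0.2031, 0.5694, 0.5356, 1.1115]

-0.2416 0.0847 -0.2031 0.5694 0.5356 1.1115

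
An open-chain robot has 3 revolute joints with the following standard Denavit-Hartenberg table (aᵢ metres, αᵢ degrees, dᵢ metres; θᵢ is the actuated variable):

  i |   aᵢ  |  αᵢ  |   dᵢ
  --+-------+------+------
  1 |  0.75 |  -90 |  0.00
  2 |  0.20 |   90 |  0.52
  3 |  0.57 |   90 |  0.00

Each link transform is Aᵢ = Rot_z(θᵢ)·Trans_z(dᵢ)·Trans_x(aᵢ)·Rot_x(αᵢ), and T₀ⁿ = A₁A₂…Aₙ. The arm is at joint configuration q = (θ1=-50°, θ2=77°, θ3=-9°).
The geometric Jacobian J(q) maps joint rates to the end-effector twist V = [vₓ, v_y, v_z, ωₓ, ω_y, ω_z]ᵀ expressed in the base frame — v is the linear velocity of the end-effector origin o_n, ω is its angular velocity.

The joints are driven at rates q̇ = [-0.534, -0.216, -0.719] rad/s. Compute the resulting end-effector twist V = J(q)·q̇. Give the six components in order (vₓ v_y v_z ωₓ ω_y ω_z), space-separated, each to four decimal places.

o_n = [0.9225, -0.4291, -0.7434]
J₁: ẑ×o_n = [0.4291, 0.9225, -0.0000], ω = ẑ
J2: z=[0.7660, 0.6428, 0.0000] o=[0.4821, -0.5745, 0.0000] → [-0.4779, 0.5695, -0.1716, 0.7660, 0.6428, 0.0000]
J3: z=[0.6263, -0.7464, 0.2250] o=[0.9094, -0.2747, -0.1949] → [0.4442, 0.3465, -0.0869, 0.6263, -0.7464, 0.2250]
V = J·q̇ = [-0.4453, -0.8647, 0.0995, -0.6158, 0.3978, -0.6957]

-0.4453 -0.8647 0.0995 -0.6158 0.3978 -0.6957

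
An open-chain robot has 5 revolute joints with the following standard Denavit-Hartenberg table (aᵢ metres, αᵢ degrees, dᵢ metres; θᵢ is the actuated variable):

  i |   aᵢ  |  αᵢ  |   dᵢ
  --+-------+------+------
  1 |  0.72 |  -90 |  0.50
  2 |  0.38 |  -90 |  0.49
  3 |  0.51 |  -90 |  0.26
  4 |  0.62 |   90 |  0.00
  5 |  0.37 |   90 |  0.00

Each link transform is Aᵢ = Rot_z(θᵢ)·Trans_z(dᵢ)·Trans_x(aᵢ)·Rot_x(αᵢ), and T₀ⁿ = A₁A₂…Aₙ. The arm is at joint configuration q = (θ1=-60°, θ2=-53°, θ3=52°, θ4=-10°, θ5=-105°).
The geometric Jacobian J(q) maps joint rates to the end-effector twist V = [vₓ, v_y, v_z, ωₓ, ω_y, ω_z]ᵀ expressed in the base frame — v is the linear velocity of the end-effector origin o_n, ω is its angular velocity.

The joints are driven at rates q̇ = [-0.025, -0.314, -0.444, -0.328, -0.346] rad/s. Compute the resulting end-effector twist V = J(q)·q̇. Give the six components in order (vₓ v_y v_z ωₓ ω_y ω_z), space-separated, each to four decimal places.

0.3700 0.2795 0.3568 -0.3625 0.3091 0.6832

o_n = [0.8039, -1.5898, 1.3218]
J₁: ẑ×o_n = [1.5898, 0.8039, -0.0000], ω = ẑ
J2: z=[0.8660, 0.5000, 0.0000] o=[0.3600, -0.6235, 0.5000] → [0.4109, -0.7117, -1.0588, 0.8660, 0.5000, 0.0000]
J3: z=[0.3993, -0.6916, -0.6018] o=[0.8987, -0.5766, 0.8035] → [-0.9682, -0.1499, -0.4701, 0.3993, -0.6916, -0.6018]
J4: z=[-0.7703, 0.1029, -0.6293] o=[0.7490, -1.1210, 0.8978] → [-0.2514, 0.2920, 0.3555, -0.7703, 0.1029, -0.6293]
J5: z=[0.4796, -0.5570, -0.6781] o=[0.4884, -1.6320, 1.1332] → [-0.0764, -0.3044, 0.1960, 0.4796, -0.5570, -0.6781]
V = J·q̇ = [0.3700, 0.2795, 0.3568, -0.3625, 0.3091, 0.6832]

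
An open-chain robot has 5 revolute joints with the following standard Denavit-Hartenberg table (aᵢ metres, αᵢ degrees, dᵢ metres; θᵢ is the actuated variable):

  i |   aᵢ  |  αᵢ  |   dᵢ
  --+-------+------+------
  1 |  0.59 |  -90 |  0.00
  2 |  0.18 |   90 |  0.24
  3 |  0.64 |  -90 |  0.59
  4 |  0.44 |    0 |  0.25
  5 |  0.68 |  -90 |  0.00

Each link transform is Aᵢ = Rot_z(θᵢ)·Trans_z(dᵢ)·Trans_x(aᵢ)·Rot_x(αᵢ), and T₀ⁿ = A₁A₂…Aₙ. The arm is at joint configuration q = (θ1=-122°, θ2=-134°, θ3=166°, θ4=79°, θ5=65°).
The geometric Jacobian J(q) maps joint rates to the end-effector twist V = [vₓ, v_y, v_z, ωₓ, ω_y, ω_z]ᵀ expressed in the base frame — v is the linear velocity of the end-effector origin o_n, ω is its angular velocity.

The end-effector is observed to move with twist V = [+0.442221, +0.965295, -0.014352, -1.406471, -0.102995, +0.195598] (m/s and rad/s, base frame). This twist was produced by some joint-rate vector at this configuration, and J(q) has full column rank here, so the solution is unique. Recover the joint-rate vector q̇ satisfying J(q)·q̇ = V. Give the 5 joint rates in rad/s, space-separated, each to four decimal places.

-0.1010 0.3260 -0.8050 0.9040 0.6050

o_n = [-0.3894, -0.6976, 0.1325]
J₁: ẑ×o_n = [0.6976, -0.3894, 0.0000], ω = ẑ
J2: z=[0.8480, -0.5299, 0.0000] o=[-0.3127, -0.5003, 0.0000] → [-0.0702, -0.1124, -0.2079, 0.8480, -0.5299, 0.0000]
J3: z=[0.3812, 0.6100, -0.6947] o=[-0.0429, -0.5215, 0.1295] → [-0.1205, 0.2396, 0.1442, 0.3812, 0.6100, -0.6947]
J4: z=[-0.9119, 0.3717, -0.1740] o=[0.0848, -0.6094, -0.7271] → [0.3041, 0.8663, 0.2566, -0.9119, 0.3717, -0.1740]
J5: z=[-0.9119, 0.3717, -0.1740] o=[-0.3206, -0.8388, -0.5291] → [0.2705, 0.6153, -0.1032, -0.9119, 0.3717, -0.1740]
q̇ = J⁺·V = [-0.1010, 0.3260, -0.8050, 0.9040, 0.6050]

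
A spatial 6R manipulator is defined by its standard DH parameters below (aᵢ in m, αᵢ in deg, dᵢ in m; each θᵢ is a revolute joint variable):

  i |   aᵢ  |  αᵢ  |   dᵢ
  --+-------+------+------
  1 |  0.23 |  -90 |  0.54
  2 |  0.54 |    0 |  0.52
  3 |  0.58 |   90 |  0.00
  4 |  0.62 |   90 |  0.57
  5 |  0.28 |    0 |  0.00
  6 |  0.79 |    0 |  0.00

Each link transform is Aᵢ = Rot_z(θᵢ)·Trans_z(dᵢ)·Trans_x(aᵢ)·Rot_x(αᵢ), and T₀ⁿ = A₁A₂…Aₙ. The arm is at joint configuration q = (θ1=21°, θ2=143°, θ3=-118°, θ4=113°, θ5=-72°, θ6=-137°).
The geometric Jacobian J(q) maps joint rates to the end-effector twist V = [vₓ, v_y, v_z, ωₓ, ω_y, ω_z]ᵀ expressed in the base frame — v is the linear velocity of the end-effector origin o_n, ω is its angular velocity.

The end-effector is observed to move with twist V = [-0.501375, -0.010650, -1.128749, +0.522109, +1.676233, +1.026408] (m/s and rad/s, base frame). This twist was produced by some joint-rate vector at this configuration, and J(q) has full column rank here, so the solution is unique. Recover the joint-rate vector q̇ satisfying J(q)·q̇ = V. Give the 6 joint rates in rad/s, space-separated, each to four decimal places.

o_n = [0.3771, 0.7171, 0.5948]
J₁: ẑ×o_n = [-0.7171, 0.3771, 0.0000], ω = ẑ
J2: z=[-0.3584, 0.9336, 0.0000] o=[0.2147, 0.0824, 0.5400] → [0.0512, 0.0197, -0.3791, -0.3584, 0.9336, 0.0000]
J3: z=[-0.3584, 0.9336, 0.0000] o=[-0.3742, 0.4133, 0.2150] → [0.3546, 0.1361, -0.8104, -0.3584, 0.9336, 0.0000]
J4: z=[0.3945, 0.1515, 0.9063] o=[0.1165, 0.6017, -0.0301] → [-0.0099, -0.0103, 0.0061, 0.3945, 0.1515, 0.9063]
J5: z=[0.6388, 0.6638, -0.3890] o=[-0.0681, 1.1422, 0.5889] → [-0.1614, -0.1770, -0.5671, 0.6388, 0.6638, -0.3890]
J6: z=[0.6388, 0.6638, -0.3890] o=[-0.2303, 1.1652, 0.3618] → [-0.0196, -0.3852, -0.6895, 0.6388, 0.6638, -0.3890]
q̇ = J⁺·V = [0.8100, 0.7760, 0.2220, 0.6560, 0.0940, 0.8780]

0.8100 0.7760 0.2220 0.6560 0.0940 0.8780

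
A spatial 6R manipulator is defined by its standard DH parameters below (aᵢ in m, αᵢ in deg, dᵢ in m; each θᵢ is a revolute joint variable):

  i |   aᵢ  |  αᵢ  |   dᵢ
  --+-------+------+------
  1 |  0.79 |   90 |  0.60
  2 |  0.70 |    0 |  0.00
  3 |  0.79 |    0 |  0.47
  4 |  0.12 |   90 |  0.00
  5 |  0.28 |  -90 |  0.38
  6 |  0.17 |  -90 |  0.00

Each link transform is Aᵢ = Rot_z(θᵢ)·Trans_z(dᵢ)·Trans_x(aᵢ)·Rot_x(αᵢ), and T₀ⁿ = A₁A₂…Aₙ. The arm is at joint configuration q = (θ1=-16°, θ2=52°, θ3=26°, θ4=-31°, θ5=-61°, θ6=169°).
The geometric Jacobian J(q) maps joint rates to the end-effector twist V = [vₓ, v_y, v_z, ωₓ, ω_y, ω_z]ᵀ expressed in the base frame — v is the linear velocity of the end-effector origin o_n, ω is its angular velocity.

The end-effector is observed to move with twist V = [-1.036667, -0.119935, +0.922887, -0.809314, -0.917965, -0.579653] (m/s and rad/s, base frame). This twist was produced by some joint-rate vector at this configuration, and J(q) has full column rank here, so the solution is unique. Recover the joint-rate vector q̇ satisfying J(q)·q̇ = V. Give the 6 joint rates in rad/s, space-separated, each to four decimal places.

-0.2440 0.3490 0.6220 0.4690 -0.1550 -0.6900

o_n = [1.5882, -0.8414, 1.8152]
J₁: ẑ×o_n = [0.8414, 1.5882, -0.0000], ω = ẑ
J2: z=[-0.2756, -0.9613, 0.0000] o=[0.7594, -0.2178, 0.6000] → [-1.1681, 0.3349, 0.9686, -0.2756, -0.9613, 0.0000]
J3: z=[-0.2756, -0.9613, 0.0000] o=[1.1737, -0.3365, 1.1516] → [-0.6379, 0.1829, 0.5377, -0.2756, -0.9613, 0.0000]
J4: z=[-0.2756, -0.9613, 0.0000] o=[1.2020, -0.8336, 1.9243] → [0.1049, -0.0301, 0.3734, -0.2756, -0.9613, 0.0000]
J5: z=[0.7030, -0.2016, -0.6820] o=[1.2807, -0.8562, 2.0121] → [0.0497, -0.0713, 0.0724, 0.7030, -0.2016, -0.6820]
J6: z=[0.4398, -0.6304, 0.6397] o=[1.7043, -0.7229, 1.8522] → [0.0992, -0.0580, -0.1253, 0.4398, -0.6304, 0.6397]
q̇ = J⁺·V = [-0.2440, 0.3490, 0.6220, 0.4690, -0.1550, -0.6900]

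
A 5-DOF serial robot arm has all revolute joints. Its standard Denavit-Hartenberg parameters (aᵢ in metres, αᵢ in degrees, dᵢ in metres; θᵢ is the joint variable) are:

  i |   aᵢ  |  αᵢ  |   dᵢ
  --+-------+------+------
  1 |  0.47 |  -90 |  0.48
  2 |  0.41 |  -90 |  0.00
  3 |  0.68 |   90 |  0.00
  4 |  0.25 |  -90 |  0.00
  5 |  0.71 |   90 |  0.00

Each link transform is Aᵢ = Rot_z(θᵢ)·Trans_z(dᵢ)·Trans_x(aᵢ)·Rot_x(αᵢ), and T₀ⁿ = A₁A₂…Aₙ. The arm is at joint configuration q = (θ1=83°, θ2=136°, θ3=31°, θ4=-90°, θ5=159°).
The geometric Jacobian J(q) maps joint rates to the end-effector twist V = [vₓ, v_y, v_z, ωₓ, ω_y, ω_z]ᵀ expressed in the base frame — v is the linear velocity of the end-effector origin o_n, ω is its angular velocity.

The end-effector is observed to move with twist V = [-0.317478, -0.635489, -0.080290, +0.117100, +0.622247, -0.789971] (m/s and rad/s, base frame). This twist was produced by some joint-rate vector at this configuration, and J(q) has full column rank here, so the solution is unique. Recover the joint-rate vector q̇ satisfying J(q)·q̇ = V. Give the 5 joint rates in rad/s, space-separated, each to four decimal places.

o_n = [0.5109, -0.5027, 0.1783]
J₁: ẑ×o_n = [0.5027, 0.5109, -0.0000], ω = ẑ
J2: z=[-0.9925, 0.1219, 0.0000] o=[0.0573, 0.4665, 0.4800] → [-0.0368, -0.2995, 0.9067, -0.9925, 0.1219, 0.0000]
J3: z=[-0.0847, -0.6895, 0.7193] o=[0.0213, 0.1738, 0.1952] → [0.4983, 0.3507, 0.3948, -0.0847, -0.6895, 0.7193]
J4: z=[-0.8959, -0.2633, -0.3578] o=[0.3179, -0.2851, -0.2097] → [-0.1800, 0.2786, 0.2458, -0.8959, -0.2633, -0.3578]
J5: z=[0.4361, -0.6748, -0.5954] o=[0.3390, -0.1127, -0.3895] → [-0.6154, -0.3499, -0.0541, 0.4361, -0.6748, -0.5954]
q̇ = J⁺·V = [-0.9720, 0.1460, -0.3080, -0.4590, -0.4020]

-0.9720 0.1460 -0.3080 -0.4590 -0.4020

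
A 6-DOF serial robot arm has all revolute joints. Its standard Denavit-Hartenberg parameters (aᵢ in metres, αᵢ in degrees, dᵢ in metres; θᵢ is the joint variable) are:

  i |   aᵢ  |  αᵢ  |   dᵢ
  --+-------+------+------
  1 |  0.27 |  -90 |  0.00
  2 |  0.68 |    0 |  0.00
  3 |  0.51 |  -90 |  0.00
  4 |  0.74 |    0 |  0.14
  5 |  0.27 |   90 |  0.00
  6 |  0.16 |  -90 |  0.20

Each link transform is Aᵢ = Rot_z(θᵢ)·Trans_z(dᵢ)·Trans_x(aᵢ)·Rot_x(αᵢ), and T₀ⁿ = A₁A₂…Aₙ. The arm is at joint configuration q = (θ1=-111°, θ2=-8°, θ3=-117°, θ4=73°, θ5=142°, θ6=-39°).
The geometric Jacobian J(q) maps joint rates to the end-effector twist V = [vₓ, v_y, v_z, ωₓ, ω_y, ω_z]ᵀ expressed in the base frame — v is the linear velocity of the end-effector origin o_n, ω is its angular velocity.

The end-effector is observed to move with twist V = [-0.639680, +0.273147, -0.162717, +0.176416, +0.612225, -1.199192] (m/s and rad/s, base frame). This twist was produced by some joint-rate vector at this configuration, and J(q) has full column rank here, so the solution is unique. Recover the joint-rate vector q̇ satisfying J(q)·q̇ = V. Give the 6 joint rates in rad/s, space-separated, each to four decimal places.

-0.3780 0.3010 0.0850 -0.0640 -0.9270 0.5380

o_n = [-0.8927, -0.5250, 0.3536]
J₁: ẑ×o_n = [0.5250, -0.8927, 0.0000], ω = ẑ
J2: z=[0.9336, -0.3584, 0.0000] o=[-0.0968, -0.2521, 0.0000] → [-0.1267, -0.3301, -0.5400, 0.9336, -0.3584, 0.0000]
J3: z=[0.9336, -0.3584, 0.0000] o=[-0.3381, -0.8807, 0.0946] → [-0.0928, -0.2418, 0.1333, 0.9336, -0.3584, 0.0000]
J4: z=[-0.2936, -0.7647, 0.5736] o=[-0.2332, -0.6076, 0.5124] → [0.0740, -0.4249, -0.5286, -0.2936, -0.7647, 0.5736]
J5: z=[-0.2936, -0.7647, 0.5736] o=[-0.8905, -0.3452, 0.7699] → [0.4215, -0.1235, 0.0511, -0.2936, -0.7647, 0.5736]
J6: z=[-0.8826, -0.0136, -0.4698] o=[-0.7914, -0.5192, 0.5888] → [0.0005, -0.1600, 0.0038, -0.8826, -0.0136, -0.4698]
q̇ = J⁺·V = [-0.3780, 0.3010, 0.0850, -0.0640, -0.9270, 0.5380]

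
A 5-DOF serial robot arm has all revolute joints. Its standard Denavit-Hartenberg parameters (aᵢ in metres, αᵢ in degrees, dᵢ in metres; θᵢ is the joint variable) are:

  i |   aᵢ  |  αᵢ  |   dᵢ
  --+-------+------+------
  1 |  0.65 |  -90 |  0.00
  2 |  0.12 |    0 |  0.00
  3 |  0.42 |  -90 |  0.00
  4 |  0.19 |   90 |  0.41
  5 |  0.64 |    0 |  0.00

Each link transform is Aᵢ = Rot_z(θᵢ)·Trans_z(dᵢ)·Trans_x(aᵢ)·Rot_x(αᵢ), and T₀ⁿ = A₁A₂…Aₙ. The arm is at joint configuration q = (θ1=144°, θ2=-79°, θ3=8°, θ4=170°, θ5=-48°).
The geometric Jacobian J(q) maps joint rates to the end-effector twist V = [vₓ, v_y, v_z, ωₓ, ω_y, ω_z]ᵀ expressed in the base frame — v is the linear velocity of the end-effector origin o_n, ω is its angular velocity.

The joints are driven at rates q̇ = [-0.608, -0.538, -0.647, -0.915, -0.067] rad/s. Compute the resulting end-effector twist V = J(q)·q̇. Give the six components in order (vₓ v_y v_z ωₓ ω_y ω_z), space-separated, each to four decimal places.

o_n = [-0.3814, 0.4098, -0.0394]
J₁: ẑ×o_n = [-0.4098, -0.3814, 0.0000], ω = ẑ
J2: z=[-0.5878, -0.8090, 0.0000] o=[-0.5259, 0.3821, 0.0000] → [0.0319, -0.0232, 0.1006, -0.5878, -0.8090, 0.0000]
J3: z=[-0.5878, -0.8090, 0.0000] o=[-0.5444, 0.3955, 0.1178] → [0.1272, -0.0924, 0.1235, -0.5878, -0.8090, 0.0000]
J4: z=[-0.7649, 0.5558, -0.3256] o=[-0.6550, 0.4759, 0.5149] → [-0.3296, -0.5131, -0.1015, -0.7649, 0.5558, -0.3256]
J5: z=[0.5331, 0.8300, 0.1642] o=[-0.9000, 0.6946, 0.2045] → [-0.1557, 0.2152, -0.5823, 0.5331, 0.8300, 0.1642]
V = J·q̇ = [0.4617, 0.7592, -0.0022, 1.3607, 0.3946, -0.3211]

0.4617 0.7592 -0.0022 1.3607 0.3946 -0.3211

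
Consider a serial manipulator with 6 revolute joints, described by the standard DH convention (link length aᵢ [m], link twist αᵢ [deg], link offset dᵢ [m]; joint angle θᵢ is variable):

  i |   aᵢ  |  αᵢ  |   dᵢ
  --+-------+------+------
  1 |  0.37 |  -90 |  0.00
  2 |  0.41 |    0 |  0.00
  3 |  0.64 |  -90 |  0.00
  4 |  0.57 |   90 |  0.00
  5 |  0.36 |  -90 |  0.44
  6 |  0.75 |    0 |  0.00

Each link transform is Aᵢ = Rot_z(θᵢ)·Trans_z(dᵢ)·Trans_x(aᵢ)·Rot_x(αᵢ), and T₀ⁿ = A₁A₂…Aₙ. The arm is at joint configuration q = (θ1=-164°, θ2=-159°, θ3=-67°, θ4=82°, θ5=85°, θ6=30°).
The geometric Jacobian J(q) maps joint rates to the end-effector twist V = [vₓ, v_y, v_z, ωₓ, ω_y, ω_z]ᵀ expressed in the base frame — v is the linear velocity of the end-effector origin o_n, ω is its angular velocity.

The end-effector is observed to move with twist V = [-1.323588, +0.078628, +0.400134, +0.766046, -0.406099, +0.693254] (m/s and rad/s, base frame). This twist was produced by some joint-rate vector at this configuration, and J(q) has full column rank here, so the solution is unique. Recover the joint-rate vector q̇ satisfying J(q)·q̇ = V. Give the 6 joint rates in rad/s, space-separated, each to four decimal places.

0.6630 0.6950 -0.9270 0.4030 0.5240 0.7710

o_n = [1.0621, 0.9730, 0.2730]
J₁: ẑ×o_n = [-0.9730, 1.0621, 0.0000], ω = ẑ
J2: z=[0.2756, -0.9613, 0.0000] o=[-0.3557, -0.1020, 0.0000] → [-0.2624, -0.0752, 1.6591, 0.2756, -0.9613, 0.0000]
J3: z=[0.2756, -0.9613, 0.0000] o=[0.0123, 0.0035, 0.1469] → [-0.1212, -0.0347, 1.2763, 0.2756, -0.9613, 0.0000]
J4: z=[0.6915, 0.1983, 0.6947] o=[0.4396, 0.1261, -0.3134] → [-0.4720, 0.0269, 0.4622, 0.6915, 0.1983, 0.6947]
J5: z=[0.6996, 0.0558, -0.7123] o=[0.3370, 0.6838, -0.3705] → [0.2419, -0.9667, 0.1618, 0.6996, 0.0558, -0.7123]
J6: z=[0.2396, -0.9576, 0.1603] o=[0.8872, 0.8102, -0.4380] → [-0.7068, -0.1423, 0.2064, 0.2396, -0.9576, 0.1603]
q̇ = J⁺·V = [0.6630, 0.6950, -0.9270, 0.4030, 0.5240, 0.7710]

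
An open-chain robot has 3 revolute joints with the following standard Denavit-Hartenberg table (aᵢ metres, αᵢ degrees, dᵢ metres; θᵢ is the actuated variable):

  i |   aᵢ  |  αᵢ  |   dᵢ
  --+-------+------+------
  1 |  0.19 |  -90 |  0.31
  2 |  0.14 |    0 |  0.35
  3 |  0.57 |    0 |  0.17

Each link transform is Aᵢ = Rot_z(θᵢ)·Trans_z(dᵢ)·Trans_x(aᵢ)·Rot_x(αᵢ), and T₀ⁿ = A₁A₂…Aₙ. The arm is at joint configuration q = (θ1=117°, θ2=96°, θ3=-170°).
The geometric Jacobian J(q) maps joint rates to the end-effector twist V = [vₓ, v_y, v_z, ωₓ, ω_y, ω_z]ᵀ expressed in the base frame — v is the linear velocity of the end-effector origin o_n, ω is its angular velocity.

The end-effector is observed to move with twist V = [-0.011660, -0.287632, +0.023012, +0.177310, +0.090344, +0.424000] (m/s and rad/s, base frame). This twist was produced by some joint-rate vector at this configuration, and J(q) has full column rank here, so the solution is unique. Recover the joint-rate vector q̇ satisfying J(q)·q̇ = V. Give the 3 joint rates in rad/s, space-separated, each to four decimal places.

o_n = [-0.6143, 0.0602, 0.7187]
J₁: ẑ×o_n = [-0.0602, -0.6143, 0.0000], ω = ẑ
J2: z=[-0.8910, -0.4540, 0.0000] o=[-0.0863, 0.1693, 0.3100] → [-0.1855, 0.3641, -0.1425, -0.8910, -0.4540, 0.0000]
J3: z=[-0.8910, -0.4540, 0.0000] o=[-0.3915, -0.0026, 0.1708] → [-0.2488, 0.4882, -0.1571, -0.8910, -0.4540, 0.0000]
q̇ = J⁺·V = [0.4240, -0.5640, 0.3650]

0.4240 -0.5640 0.3650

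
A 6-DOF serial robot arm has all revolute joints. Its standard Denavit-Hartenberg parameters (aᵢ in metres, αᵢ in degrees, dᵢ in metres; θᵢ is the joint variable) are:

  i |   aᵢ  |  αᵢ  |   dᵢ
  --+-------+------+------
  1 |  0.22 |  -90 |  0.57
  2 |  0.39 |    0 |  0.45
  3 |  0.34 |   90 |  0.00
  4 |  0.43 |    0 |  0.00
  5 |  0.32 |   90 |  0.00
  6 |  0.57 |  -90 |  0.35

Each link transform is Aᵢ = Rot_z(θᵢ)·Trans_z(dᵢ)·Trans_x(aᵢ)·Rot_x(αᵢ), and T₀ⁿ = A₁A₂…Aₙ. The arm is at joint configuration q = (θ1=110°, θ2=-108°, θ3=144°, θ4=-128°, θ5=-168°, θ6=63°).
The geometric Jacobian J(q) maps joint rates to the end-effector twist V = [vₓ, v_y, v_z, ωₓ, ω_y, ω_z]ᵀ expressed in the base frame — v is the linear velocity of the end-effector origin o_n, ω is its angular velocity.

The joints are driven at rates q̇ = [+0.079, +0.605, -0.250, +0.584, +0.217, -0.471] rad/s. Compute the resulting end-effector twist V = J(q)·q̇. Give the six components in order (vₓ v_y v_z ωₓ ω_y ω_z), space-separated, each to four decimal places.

-0.5985 -0.0754 -0.3218 -0.5715 -0.0714 0.9759

o_n = [-0.7633, 0.6998, 0.9735]
J₁: ẑ×o_n = [-0.6998, -0.7633, 0.0000], ω = ẑ
J2: z=[-0.9397, -0.3420, 0.0000] o=[-0.0752, 0.2067, 0.5700] → [-0.1380, 0.3792, -0.6987, -0.9397, -0.3420, 0.0000]
J3: z=[-0.9397, -0.3420, 0.0000] o=[-0.4569, -0.0604, 0.9409] → [-0.0112, 0.0306, -0.8192, -0.9397, -0.3420, 0.0000]
J4: z=[-0.2010, 0.5523, 0.8090] o=[-0.5510, 0.1981, 0.7411] → [-0.2775, -0.1251, 0.0164, -0.2010, 0.5523, 0.8090]
J5: z=[-0.2010, 0.5523, 0.8090] o=[-0.1593, 0.1127, 0.8967] → [-0.4325, -0.4732, 0.2156, -0.2010, 0.5523, 0.8090]
J6: z=[0.1632, 0.8332, -0.5283] o=[-0.4684, 0.1210, 0.8142] → [0.4385, 0.1298, 0.3402, 0.1632, 0.8332, -0.5283]
V = J·q̇ = [-0.5985, -0.0754, -0.3218, -0.5715, -0.0714, 0.9759]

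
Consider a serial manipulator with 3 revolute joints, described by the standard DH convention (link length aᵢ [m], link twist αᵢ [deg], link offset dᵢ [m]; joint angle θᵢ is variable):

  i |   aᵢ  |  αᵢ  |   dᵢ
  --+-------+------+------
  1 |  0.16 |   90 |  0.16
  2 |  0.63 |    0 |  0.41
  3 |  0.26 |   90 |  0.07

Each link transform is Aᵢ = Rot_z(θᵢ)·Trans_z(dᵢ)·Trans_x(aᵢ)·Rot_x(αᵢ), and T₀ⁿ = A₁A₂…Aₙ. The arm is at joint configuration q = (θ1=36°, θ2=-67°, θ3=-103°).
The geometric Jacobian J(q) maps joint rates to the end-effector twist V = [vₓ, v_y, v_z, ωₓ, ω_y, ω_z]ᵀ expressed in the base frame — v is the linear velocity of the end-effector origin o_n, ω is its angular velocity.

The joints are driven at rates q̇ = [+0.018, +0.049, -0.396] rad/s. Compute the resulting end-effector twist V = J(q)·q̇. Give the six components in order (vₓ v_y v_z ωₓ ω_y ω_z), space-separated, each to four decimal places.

o_n = [0.4036, -0.3001, -0.4651]
J₁: ẑ×o_n = [0.3001, 0.4036, -0.0000], ω = ẑ
J2: z=[0.5878, -0.8090, 0.0000] o=[0.1294, 0.0940, 0.1600] → [0.5057, 0.3674, -0.0099, 0.5878, -0.8090, 0.0000]
J3: z=[0.5878, -0.8090, 0.0000] o=[0.5696, -0.0930, -0.4199] → [0.0365, 0.0265, -0.2561, 0.5878, -0.8090, 0.0000]
V = J·q̇ = [0.0157, 0.0148, 0.1009, -0.2040, 0.2807, 0.0180]

0.0157 0.0148 0.1009 -0.2040 0.2807 0.0180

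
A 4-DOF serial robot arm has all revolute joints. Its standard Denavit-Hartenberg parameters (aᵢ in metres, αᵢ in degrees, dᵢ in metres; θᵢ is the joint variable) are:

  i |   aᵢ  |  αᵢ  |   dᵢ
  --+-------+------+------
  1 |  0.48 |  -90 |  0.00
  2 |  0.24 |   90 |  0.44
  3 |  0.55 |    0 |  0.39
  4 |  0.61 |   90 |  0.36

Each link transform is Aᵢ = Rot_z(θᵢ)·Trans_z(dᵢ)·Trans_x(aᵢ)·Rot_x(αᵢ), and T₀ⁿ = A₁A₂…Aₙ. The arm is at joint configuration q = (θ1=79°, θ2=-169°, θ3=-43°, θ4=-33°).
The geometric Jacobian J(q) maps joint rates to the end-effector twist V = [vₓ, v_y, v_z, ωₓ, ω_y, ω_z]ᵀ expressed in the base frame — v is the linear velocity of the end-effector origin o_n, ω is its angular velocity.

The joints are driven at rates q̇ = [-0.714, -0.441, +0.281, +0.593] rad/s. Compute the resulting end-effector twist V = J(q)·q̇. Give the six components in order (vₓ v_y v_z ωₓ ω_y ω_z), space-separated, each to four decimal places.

o_n = [0.4336, -0.5309, -0.5855]
J₁: ẑ×o_n = [0.5309, 0.4336, -0.0000], ω = ẑ
J2: z=[-0.9816, 0.1908, 0.0000] o=[0.0916, 0.4712, 0.0000] → [-0.1117, -0.5748, 0.9184, -0.9816, 0.1908, 0.0000]
J3: z=[-0.0364, -0.1873, -0.9816] o=[-0.3853, 0.3239, 0.0458] → [-0.7208, -0.8269, 0.1845, -0.0364, -0.1873, -0.9816]
J4: z=[-0.0364, -0.1873, -0.9816] o=[-0.1066, -0.2083, -0.2603] → [-0.2557, -0.5422, 0.1129, -0.0364, -0.1873, -0.9816]
V = J·q̇ = [-0.6840, -0.6100, -0.2862, 0.4011, -0.2478, -1.5719]

-0.6840 -0.6100 -0.2862 0.4011 -0.2478 -1.5719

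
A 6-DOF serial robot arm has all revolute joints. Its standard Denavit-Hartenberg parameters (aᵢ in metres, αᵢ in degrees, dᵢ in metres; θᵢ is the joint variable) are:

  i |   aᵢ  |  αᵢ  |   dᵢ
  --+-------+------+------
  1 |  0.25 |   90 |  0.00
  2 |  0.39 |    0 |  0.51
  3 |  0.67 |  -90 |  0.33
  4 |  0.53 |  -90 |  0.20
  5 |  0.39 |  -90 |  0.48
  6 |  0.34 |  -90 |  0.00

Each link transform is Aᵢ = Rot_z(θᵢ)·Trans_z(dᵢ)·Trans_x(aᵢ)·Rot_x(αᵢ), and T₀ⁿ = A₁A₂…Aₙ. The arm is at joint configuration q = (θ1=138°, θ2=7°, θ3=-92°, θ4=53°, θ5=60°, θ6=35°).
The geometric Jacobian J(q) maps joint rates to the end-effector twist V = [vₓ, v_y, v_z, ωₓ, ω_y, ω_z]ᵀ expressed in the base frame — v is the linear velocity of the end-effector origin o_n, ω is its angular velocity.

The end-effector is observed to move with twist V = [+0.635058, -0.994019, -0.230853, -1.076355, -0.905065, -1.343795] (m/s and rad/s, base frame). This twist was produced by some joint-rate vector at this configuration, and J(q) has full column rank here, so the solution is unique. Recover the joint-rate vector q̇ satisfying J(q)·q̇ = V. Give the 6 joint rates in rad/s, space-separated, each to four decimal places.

o_n = [-0.2698, 0.2137, -0.9444]
J₁: ẑ×o_n = [-0.2137, -0.2698, 0.0000], ω = ẑ
J2: z=[0.6691, 0.7431, 0.0000] o=[-0.1858, 0.1673, 0.0000] → [-0.7018, 0.6319, 0.0935, 0.6691, 0.7431, 0.0000]
J3: z=[0.6691, 0.7431, 0.0000] o=[-0.1322, 0.8053, 0.0475] → [-0.7371, 0.6637, -0.2936, 0.6691, 0.7431, 0.0000]
J4: z=[-0.7403, 0.6666, 0.0872] o=[0.0452, 1.0896, -0.6199] → [-0.1399, -0.2676, 0.8585, -0.7403, 0.6666, 0.0872]
J5: z=[-0.3510, -0.4938, 0.7956] o=[-0.4067, 0.9270, -0.9202] → [0.5794, 0.1005, 0.3180, -0.3510, -0.4938, 0.7956]
J6: z=[0.8667, 0.1503, 0.4756] o=[-0.4370, 0.3559, -0.6847] → [0.0286, 0.3046, -0.1484, 0.8667, 0.1503, 0.4756]
q̇ = J⁺·V = [-0.3910, -0.7390, -0.6130, -0.2440, -0.7470, -0.7090]

-0.3910 -0.7390 -0.6130 -0.2440 -0.7470 -0.7090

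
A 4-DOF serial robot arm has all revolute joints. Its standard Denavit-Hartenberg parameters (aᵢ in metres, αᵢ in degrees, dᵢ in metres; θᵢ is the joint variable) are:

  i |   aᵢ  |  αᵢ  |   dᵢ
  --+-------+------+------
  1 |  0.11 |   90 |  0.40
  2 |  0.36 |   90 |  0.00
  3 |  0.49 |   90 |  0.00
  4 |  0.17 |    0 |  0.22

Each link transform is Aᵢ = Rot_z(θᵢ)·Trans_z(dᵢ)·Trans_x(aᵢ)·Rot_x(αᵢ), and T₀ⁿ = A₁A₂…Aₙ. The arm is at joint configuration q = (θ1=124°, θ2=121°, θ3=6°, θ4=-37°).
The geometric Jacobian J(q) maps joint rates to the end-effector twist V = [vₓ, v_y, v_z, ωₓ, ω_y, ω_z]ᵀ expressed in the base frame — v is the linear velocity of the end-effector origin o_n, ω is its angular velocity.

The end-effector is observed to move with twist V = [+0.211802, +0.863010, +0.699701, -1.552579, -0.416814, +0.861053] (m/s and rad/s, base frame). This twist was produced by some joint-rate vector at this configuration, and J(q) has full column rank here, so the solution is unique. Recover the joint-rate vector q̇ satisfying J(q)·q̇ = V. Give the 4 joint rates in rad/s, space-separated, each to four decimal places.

o_n = [0.1499, -0.4965, 1.2090]
J₁: ẑ×o_n = [0.4965, 0.1499, -0.0000], ω = ẑ
J2: z=[0.8290, 0.5592, 0.0000] o=[-0.0615, 0.0912, 0.4000] → [0.4524, -0.6707, -0.6055, 0.8290, 0.5592, 0.0000]
J3: z=[-0.4793, 0.7106, 0.5150] o=[0.0422, -0.0625, 0.7086] → [0.5792, 0.2954, 0.1315, -0.4793, 0.7106, 0.5150]
J4: z=[-0.7944, -0.6008, 0.0896] o=[0.2250, -0.2420, 1.1263] → [-0.0269, 0.0590, 0.1571, -0.7944, -0.6008, 0.0896]
q̇ = J⁺·V = [0.4630, -0.8350, 0.6530, 0.6890]

0.4630 -0.8350 0.6530 0.6890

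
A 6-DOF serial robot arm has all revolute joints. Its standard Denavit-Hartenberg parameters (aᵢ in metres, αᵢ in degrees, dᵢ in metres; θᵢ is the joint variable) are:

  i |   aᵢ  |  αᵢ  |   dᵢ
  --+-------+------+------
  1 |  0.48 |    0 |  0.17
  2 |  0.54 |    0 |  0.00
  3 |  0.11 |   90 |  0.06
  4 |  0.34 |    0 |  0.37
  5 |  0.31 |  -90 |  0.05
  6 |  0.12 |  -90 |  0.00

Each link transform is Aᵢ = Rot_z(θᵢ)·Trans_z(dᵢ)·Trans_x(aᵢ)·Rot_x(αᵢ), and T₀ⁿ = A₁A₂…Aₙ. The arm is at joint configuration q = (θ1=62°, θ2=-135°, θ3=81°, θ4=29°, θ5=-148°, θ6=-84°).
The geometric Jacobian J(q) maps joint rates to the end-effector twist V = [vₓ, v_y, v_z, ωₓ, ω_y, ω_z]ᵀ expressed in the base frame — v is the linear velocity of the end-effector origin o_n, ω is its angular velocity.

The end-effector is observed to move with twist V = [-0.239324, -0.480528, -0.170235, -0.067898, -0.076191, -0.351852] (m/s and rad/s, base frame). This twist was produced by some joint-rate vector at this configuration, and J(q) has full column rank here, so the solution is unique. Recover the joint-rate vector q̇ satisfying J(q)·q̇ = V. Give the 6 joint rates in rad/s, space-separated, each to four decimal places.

o_n = [0.7068, -0.5918, 0.1127]
J₁: ẑ×o_n = [0.5918, 0.7068, -0.0000], ω = ẑ
J2: z=[0.0000, 0.0000, 1.0000] o=[0.2253, 0.4238, 0.1700] → [1.0156, 0.4815, -0.0000, 0.0000, 0.0000, 1.0000]
J3: z=[0.0000, 0.0000, 1.0000] o=[0.3832, -0.0926, 0.1700] → [0.4992, 0.3236, -0.0000, 0.0000, 0.0000, 1.0000]
J4: z=[0.1392, -0.9903, 0.0000] o=[0.4922, -0.0773, 0.2300] → [0.1161, 0.0163, 0.1410, 0.1392, -0.9903, 0.0000]
J5: z=[0.1392, -0.9903, 0.0000] o=[0.8381, -0.4023, 0.3948] → [0.2794, 0.0393, -0.1564, 0.1392, -0.9903, 0.0000]
J6: z=[0.8661, 0.1217, -0.4848] o=[0.6963, -0.4727, 0.1237] → [-0.0590, 0.0044, -0.1044, 0.8661, 0.1217, -0.4848]
q̇ = J⁺·V = [-0.9000, -0.1460, 0.6510, -0.5690, 0.6350, -0.0890]

-0.9000 -0.1460 0.6510 -0.5690 0.6350 -0.0890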